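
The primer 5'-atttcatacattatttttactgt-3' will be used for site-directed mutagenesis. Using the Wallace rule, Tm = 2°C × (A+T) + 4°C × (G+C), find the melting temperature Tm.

54°C

A=6, T=13, G=1, C=3
So N_AT = 19 and N_GC = 4.
Tm = 2(19) + 4(4) = 38 + 16 = 54°C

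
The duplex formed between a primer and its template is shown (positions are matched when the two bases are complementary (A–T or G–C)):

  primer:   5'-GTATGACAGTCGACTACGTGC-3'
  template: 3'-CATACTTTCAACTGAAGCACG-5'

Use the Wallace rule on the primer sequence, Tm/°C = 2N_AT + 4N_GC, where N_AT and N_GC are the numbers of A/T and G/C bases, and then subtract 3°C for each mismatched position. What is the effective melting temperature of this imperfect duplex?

Primer base counts: A=5, T=5, G=6, C=5 → A+T=10, G+C=11
Perfect-match Tm = 2(10) + 4(11) = 20 + 44 = 64°C
Mismatches (positions where the bases are not complementary): 3 (at positions 7, 11, 16)
Effective Tm = 64 − 3×3 = 64 − 9 = 55°C

55°C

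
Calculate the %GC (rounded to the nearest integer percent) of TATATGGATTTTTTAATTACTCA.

17%

Counting bases: A=7, G=2, T=12, C=2
G+C = 2 + 2 = 4 out of 23 bases
%GC = 4/23 × 100 = 17.39% ≈ 17%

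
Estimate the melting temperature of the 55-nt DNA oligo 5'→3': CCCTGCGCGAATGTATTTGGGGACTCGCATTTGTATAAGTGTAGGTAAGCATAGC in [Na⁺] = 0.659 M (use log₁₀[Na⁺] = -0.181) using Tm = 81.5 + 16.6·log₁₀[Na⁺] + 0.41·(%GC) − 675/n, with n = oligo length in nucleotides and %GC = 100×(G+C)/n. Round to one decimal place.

Length n = 55. Scanning the sequence gives G=16, T=16, C=10, A=13.
G+C = 26, so %GC = 26/55 × 100 = 47.273%
Salt term: 16.6 × (-0.181) = -3.005
GC term: 0.41 × 47.273 = 19.382; length term: −675/55 = −12.273
Tm = 81.5 + (-3.005) + 19.382 − 12.273 = 85.604 → 85.6°C

85.6°C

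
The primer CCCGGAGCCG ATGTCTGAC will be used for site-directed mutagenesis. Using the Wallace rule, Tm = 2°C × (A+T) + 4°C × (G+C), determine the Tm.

64°C

Base counts: A=3, G=6, C=7, T=3
AT pairs contribute 6, GC pairs contribute 13.
Tm = 2(6) + 4(13) = 12 + 52 = 64°C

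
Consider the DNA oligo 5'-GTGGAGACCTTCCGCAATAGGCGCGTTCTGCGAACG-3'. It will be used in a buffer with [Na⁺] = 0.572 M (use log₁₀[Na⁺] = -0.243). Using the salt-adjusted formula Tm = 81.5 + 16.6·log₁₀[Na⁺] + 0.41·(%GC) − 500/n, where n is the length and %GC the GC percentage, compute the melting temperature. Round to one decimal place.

88.6°C

Length n = 36. G=12, C=10, A=7, T=7
G+C = 22, so %GC = 22/36 × 100 = 61.111%
Salt term: 16.6 × (-0.243) = -4.034
GC term: 0.41 × 61.111 = 25.056; length term: −500/36 = −13.889
Tm = 81.5 + (-4.034) + 25.056 − 13.889 = 88.633 → 88.6°C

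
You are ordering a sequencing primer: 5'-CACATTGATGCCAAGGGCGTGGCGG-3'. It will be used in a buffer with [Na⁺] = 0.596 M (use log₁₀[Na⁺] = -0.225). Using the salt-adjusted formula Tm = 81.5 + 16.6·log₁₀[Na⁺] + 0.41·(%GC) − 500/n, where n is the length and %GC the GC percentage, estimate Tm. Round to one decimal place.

Length n = 25. A=5, G=10, C=6, T=4
G+C = 16, so %GC = 16/25 × 100 = 64%
Salt term: 16.6 × (-0.225) = -3.735
GC term: 0.41 × 64 = 26.24; length term: −500/25 = −20
Tm = 81.5 + (-3.735) + 26.24 − 20 = 84.005 → 84.0°C

84.0°C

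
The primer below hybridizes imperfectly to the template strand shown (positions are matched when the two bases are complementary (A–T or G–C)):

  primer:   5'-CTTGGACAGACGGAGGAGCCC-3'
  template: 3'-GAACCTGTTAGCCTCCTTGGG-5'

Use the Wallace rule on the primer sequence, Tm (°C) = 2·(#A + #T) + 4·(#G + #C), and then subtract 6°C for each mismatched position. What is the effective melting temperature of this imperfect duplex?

52°C

Primer base counts: A=5, T=2, G=8, C=6 → A+T=7, G+C=14
Perfect-match Tm = 2(7) + 4(14) = 14 + 56 = 70°C
Mismatches (positions where the bases are not complementary): 3 (at positions 9, 10, 18)
Effective Tm = 70 − 3×6 = 70 − 18 = 52°C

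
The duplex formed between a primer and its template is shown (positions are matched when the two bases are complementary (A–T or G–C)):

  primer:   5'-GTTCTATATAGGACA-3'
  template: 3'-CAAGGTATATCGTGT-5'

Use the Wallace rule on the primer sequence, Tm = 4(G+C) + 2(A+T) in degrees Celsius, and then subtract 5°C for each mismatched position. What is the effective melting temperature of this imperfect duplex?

Primer base counts: A=5, T=5, G=3, C=2 → A+T=10, G+C=5
Perfect-match Tm = 2(10) + 4(5) = 20 + 20 = 40°C
Mismatches (positions where the bases are not complementary): 2 (at positions 5, 12)
Effective Tm = 40 − 2×5 = 40 − 10 = 30°C

30°C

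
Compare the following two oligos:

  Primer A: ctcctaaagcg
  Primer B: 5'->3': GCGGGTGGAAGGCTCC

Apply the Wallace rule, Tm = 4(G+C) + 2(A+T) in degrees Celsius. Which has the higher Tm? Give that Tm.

Primer A: A+T=5, G+C=6 → Tm = 2(5)+4(6) = 34°C
Primer B: A+T=4, G+C=12 → Tm = 2(4)+4(12) = 56°C
34°C vs 56°C → primer B is higher.

Primer B, 56°C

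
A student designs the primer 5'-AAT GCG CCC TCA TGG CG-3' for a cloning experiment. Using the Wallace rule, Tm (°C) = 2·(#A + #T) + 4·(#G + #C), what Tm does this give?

56°C

Base counts: C=6, G=5, T=3, A=3
AT pairs contribute 6, GC pairs contribute 11.
Tm = 2(6) + 4(11) = 12 + 44 = 56°C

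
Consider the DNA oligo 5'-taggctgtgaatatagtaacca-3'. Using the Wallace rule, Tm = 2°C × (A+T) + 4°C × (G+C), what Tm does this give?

60°C

Scanning the sequence gives A=8, T=6, C=3, G=5.
A+T = 14, G+C = 8
Tm = 4·8 + 2·14 = 32 + 28 = 60°C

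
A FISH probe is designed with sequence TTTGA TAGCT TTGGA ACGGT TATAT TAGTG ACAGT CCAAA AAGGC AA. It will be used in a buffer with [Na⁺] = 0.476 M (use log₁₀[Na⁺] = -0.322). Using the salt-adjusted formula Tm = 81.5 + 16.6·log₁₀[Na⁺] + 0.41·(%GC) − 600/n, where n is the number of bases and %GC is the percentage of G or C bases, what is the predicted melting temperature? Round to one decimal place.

Length n = 47. Base counts: T=14, G=11, A=16, C=6
G+C = 17, so %GC = 17/47 × 100 = 36.17%
Salt term: 16.6 × (-0.322) = -5.345
GC term: 0.41 × 36.17 = 14.83; length term: −600/47 = −12.766
Tm = 81.5 + (-5.345) + 14.83 − 12.766 = 78.219 → 78.2°C

78.2°C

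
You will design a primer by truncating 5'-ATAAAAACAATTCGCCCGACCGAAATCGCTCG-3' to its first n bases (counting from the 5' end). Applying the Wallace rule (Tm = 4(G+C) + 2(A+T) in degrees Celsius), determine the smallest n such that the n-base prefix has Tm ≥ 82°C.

n = 29

First 28 bases: ATAAAAACAATTCGCCCGACCGAAATCG → Tm = 80°C (< 82°C)
First 29 bases: ATAAAAACAATTCGCCCGACCGAAATCGC → Tm = 84°C (≥ 82°C)
Since every base adds ≥2°C, Tm only increases with n, so the threshold is first crossed at n = 29.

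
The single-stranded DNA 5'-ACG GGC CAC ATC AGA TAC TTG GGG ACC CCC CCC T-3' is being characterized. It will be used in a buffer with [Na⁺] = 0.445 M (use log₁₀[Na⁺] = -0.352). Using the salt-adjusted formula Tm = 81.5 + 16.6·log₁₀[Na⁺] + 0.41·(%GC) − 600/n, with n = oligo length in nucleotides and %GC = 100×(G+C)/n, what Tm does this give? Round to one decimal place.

84.5°C

Length n = 34. Counting bases: G=8, T=5, A=7, C=14
G+C = 22, so %GC = 22/34 × 100 = 64.706%
Salt term: 16.6 × (-0.352) = -5.843
GC term: 0.41 × 64.706 = 26.529; length term: −600/34 = −17.647
Tm = 81.5 + (-5.843) + 26.529 − 17.647 = 84.539 → 84.5°C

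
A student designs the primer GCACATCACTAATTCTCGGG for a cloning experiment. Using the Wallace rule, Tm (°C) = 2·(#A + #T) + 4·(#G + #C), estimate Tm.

Scanning the sequence gives A=5, G=4, T=5, C=6.
So N_AT = 10 and N_GC = 10.
Tm = 2(10) + 4(10) = 20 + 40 = 60°C

60°C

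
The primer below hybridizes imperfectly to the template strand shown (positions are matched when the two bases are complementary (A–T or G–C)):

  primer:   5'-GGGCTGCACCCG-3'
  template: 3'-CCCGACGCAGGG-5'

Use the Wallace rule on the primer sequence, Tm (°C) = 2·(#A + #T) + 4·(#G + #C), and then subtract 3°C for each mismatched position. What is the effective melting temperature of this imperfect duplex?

35°C

Primer base counts: A=1, T=1, G=5, C=5 → A+T=2, G+C=10
Perfect-match Tm = 2(2) + 4(10) = 4 + 40 = 44°C
Mismatches (positions where the bases are not complementary): 3 (at positions 8, 9, 12)
Effective Tm = 44 − 3×3 = 44 − 9 = 35°C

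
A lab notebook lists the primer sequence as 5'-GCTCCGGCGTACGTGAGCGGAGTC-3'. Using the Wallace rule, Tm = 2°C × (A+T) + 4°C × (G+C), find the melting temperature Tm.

82°C

Base counts: A=3, G=10, C=7, T=4
So N_AT = 7 and N_GC = 17.
Tm = 2(7) + 4(17) = 14 + 68 = 82°C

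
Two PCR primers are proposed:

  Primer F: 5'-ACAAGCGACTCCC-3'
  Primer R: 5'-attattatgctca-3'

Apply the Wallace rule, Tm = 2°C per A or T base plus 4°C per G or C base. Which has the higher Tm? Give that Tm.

Primer F, 42°C

Primer F: A+T=5, G+C=8 → Tm = 2(5)+4(8) = 42°C
Primer R: A+T=10, G+C=3 → Tm = 2(10)+4(3) = 32°C
42°C vs 32°C → primer F is higher.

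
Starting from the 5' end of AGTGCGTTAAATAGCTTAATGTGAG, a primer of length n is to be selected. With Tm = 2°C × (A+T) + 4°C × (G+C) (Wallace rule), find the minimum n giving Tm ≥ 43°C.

First 15 bases: AGTGCGTTAAATAGC → Tm = 42°C (< 43°C)
First 16 bases: AGTGCGTTAAATAGCT → Tm = 44°C (≥ 43°C)
Since every base adds ≥2°C, Tm only increases with n, so the threshold is first crossed at n = 16.

n = 16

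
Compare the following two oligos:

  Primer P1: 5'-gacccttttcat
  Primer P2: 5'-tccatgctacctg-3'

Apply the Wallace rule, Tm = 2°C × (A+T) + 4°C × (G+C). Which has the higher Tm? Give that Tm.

Primer P1: A+T=7, G+C=5 → Tm = 2(7)+4(5) = 34°C
Primer P2: A+T=6, G+C=7 → Tm = 2(6)+4(7) = 40°C
34°C vs 40°C → primer P2 is higher.

Primer P2, 40°C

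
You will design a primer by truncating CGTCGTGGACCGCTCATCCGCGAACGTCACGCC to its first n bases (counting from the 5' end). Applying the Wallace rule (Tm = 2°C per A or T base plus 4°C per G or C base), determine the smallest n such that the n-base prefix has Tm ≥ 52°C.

First 14 bases: CGTCGTGGACCGCT → Tm = 48°C (< 52°C)
First 15 bases: CGTCGTGGACCGCTC → Tm = 52°C (≥ 52°C)
Each additional base adds 2°C (A/T) or 4°C (G/C), so Tm is non-decreasing in n; n = 15 is the first length to reach 52°C.

n = 15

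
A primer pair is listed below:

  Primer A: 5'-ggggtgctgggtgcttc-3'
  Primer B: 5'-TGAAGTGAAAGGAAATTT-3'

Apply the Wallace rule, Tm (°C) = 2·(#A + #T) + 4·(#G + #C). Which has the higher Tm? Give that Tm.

Primer A, 58°C

Primer A: A+T=5, G+C=12 → Tm = 2(5)+4(12) = 58°C
Primer B: A+T=13, G+C=5 → Tm = 2(13)+4(5) = 46°C
58°C vs 46°C → primer A is higher.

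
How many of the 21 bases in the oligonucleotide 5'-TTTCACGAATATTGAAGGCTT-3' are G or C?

Base counts: C=3, T=8, G=4, A=6
Total G or C: 4 + 3 = 7

7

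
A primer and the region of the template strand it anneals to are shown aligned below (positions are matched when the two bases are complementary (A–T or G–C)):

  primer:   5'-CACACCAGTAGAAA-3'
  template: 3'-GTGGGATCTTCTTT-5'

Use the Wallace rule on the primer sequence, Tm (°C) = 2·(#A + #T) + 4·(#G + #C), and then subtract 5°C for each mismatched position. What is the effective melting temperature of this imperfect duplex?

25°C

Primer base counts: A=7, T=1, G=2, C=4 → A+T=8, G+C=6
Perfect-match Tm = 2(8) + 4(6) = 16 + 24 = 40°C
Mismatches (positions where the bases are not complementary): 3 (at positions 4, 6, 9)
Effective Tm = 40 − 3×5 = 40 − 15 = 25°C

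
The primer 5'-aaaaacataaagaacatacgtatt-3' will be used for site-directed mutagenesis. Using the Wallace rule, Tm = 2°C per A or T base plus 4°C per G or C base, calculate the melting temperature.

58°C

A=14, C=3, T=5, G=2
AT pairs contribute 19, GC pairs contribute 5.
Tm = 4·5 + 2·19 = 20 + 38 = 58°C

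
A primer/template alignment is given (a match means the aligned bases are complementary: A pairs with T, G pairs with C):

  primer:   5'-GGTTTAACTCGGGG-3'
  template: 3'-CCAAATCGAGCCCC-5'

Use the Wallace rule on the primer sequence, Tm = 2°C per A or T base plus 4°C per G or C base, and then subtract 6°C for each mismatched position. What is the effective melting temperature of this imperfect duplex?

Primer base counts: A=2, T=4, G=6, C=2 → A+T=6, G+C=8
Perfect-match Tm = 2(6) + 4(8) = 12 + 32 = 44°C
Mismatches (positions where the bases are not complementary): 1 (at position 7)
Effective Tm = 44 − 1×6 = 44 − 6 = 38°C

38°C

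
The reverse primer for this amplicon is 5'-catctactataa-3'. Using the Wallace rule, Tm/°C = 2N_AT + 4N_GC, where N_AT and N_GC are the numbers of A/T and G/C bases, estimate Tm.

Base counts: C=3, T=4, G=0, A=5
So N_AT = 9 and N_GC = 3.
Tm = 4·3 + 2·9 = 12 + 18 = 30°C

30°C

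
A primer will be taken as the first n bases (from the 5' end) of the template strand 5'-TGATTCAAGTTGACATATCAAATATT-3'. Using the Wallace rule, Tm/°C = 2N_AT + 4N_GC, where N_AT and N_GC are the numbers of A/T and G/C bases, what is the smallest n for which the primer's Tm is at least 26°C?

First 9 bases: TGATTCAAG → Tm = 24°C (< 26°C)
First 10 bases: TGATTCAAGT → Tm = 26°C (≥ 26°C)
Since every base adds ≥2°C, Tm only increases with n, so the threshold is first crossed at n = 10.

n = 10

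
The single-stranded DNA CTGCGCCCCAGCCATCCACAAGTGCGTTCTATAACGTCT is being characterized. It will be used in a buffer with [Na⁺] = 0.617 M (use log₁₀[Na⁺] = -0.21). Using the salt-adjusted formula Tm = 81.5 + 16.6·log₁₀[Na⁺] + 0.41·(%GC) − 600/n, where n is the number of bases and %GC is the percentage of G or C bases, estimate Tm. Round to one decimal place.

85.8°C

Length n = 39. Base counts: T=9, C=15, A=8, G=7
G+C = 22, so %GC = 22/39 × 100 = 56.41%
Salt term: 16.6 × (-0.21) = -3.486
GC term: 0.41 × 56.41 = 23.128; length term: −600/39 = −15.385
Tm = 81.5 + (-3.486) + 23.128 − 15.385 = 85.757 → 85.8°C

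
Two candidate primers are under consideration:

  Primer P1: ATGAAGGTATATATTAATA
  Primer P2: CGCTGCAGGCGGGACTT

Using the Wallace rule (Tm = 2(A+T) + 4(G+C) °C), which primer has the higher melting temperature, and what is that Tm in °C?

Primer P1: A+T=16, G+C=3 → Tm = 2(16)+4(3) = 44°C
Primer P2: A+T=5, G+C=12 → Tm = 2(5)+4(12) = 58°C
44°C vs 58°C → primer P2 is higher.

Primer P2, 58°C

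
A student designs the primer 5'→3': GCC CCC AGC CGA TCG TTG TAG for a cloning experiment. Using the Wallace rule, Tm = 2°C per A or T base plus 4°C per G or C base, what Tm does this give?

70°C

Scanning the sequence gives G=6, C=8, T=4, A=3.
So N_AT = 7 and N_GC = 14.
Tm = 4·14 + 2·7 = 56 + 14 = 70°C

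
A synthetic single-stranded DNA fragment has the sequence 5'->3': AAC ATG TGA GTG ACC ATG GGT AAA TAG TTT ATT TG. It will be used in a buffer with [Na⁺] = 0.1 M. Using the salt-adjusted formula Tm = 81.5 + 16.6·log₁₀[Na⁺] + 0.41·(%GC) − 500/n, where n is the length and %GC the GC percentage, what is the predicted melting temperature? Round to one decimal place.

Length n = 35. Counting bases: T=12, A=11, C=3, G=9
G+C = 12, so %GC = 12/35 × 100 = 34.286%
Salt term: 16.6 × (-1) = -16.6
GC term: 0.41 × 34.286 = 14.057; length term: −500/35 = −14.286
Tm = 81.5 + (-16.6) + 14.057 − 14.286 = 64.671 → 64.7°C

64.7°C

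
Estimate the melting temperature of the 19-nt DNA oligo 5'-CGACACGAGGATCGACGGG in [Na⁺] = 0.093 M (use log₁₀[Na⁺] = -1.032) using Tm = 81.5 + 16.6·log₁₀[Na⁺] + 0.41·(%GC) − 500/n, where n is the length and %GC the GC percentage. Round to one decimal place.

Length n = 19. G=8, T=1, C=5, A=5
G+C = 13, so %GC = 13/19 × 100 = 68.421%
Salt term: 16.6 × (-1.032) = -17.131
GC term: 0.41 × 68.421 = 28.053; length term: −500/19 = −26.316
Tm = 81.5 + (-17.131) + 28.053 − 26.316 = 66.106 → 66.1°C

66.1°C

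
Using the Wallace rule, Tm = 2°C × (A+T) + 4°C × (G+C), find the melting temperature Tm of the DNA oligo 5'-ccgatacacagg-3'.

Scanning the sequence gives C=4, G=3, T=1, A=4.
AT pairs contribute 5, GC pairs contribute 7.
Tm = 2×5 + 4×7 = 38°C

38°C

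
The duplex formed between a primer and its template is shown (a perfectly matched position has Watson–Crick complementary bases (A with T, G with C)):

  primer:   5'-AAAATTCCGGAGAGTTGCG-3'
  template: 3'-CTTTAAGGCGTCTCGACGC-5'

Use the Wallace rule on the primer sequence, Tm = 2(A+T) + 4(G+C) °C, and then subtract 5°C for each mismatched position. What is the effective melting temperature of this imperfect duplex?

Primer base counts: A=6, T=4, G=6, C=3 → A+T=10, G+C=9
Perfect-match Tm = 2(10) + 4(9) = 20 + 36 = 56°C
Mismatches (positions where the bases are not complementary): 3 (at positions 1, 10, 15)
Effective Tm = 56 − 3×5 = 56 − 15 = 41°C

41°C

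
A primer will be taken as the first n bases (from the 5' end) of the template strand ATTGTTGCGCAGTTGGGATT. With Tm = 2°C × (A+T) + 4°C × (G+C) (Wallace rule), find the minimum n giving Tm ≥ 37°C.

n = 13

First 12 bases: ATTGTTGCGCAG → Tm = 36°C (< 37°C)
First 13 bases: ATTGTTGCGCAGT → Tm = 38°C (≥ 37°C)
Each additional base adds 2°C (A/T) or 4°C (G/C), so Tm is non-decreasing in n; n = 13 is the first length to reach 37°C.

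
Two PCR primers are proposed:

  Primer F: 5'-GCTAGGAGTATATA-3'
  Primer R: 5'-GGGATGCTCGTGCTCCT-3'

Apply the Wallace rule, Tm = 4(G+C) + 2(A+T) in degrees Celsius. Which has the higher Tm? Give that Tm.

Primer F: A+T=9, G+C=5 → Tm = 2(9)+4(5) = 38°C
Primer R: A+T=6, G+C=11 → Tm = 2(6)+4(11) = 56°C
38°C vs 56°C → primer R is higher.

Primer R, 56°C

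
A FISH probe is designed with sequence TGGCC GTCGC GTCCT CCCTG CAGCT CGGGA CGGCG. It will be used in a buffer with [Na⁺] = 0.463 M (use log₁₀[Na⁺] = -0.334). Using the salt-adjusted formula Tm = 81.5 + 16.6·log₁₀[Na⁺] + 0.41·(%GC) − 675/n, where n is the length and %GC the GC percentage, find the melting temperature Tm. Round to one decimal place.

88.3°C

Length n = 35. Scanning the sequence gives G=13, T=6, A=2, C=14.
G+C = 27, so %GC = 27/35 × 100 = 77.143%
Salt term: 16.6 × (-0.334) = -5.544
GC term: 0.41 × 77.143 = 31.629; length term: −675/35 = −19.286
Tm = 81.5 + (-5.544) + 31.629 − 19.286 = 88.299 → 88.3°C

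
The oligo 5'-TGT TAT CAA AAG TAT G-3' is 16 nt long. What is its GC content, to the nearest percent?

T=6, G=3, A=6, C=1
G+C = 3 + 1 = 4 out of 16 bases
%GC = 4/16 × 100 = 25% ≈ 25%

25%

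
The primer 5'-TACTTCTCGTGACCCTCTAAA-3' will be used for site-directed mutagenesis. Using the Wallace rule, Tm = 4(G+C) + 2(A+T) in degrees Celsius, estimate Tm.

60°C

Scanning the sequence gives A=5, C=7, T=7, G=2.
So N_AT = 12 and N_GC = 9.
Tm = 2×12 + 4×9 = 60°C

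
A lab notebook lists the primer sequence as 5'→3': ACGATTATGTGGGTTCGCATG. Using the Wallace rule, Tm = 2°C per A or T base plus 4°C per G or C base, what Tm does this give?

62°C

G=7, A=4, T=7, C=3
AT pairs contribute 11, GC pairs contribute 10.
Tm = 2(11) + 4(10) = 22 + 40 = 62°C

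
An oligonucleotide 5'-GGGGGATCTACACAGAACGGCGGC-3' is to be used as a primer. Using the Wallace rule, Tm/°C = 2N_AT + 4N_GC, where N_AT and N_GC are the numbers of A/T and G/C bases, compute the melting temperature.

Base counts: A=6, G=10, T=2, C=6
So N_AT = 8 and N_GC = 16.
Tm = 4·16 + 2·8 = 64 + 16 = 80°C

80°C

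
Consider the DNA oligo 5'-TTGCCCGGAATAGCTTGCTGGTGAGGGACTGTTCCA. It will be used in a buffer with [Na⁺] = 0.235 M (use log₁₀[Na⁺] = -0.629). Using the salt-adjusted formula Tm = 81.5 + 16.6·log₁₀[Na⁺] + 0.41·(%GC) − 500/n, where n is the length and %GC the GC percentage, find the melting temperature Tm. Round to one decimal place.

79.9°C

Length n = 36. Scanning the sequence gives T=10, C=8, A=6, G=12.
G+C = 20, so %GC = 20/36 × 100 = 55.556%
Salt term: 16.6 × (-0.629) = -10.441
GC term: 0.41 × 55.556 = 22.778; length term: −500/36 = −13.889
Tm = 81.5 + (-10.441) + 22.778 − 13.889 = 79.948 → 79.9°C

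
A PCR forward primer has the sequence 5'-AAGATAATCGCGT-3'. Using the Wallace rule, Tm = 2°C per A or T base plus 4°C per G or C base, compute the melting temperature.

36°C

G=3, A=5, C=2, T=3
A+T = 8, G+C = 5
Tm = 2×8 + 4×5 = 36°C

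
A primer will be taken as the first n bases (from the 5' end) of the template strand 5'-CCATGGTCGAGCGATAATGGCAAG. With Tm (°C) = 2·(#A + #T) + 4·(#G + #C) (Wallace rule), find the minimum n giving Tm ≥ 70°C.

First 22 bases: CCATGGTCGAGCGATAATGGCA → Tm = 68°C (< 70°C)
First 23 bases: CCATGGTCGAGCGATAATGGCAA → Tm = 70°C (≥ 70°C)
Each additional base adds 2°C (A/T) or 4°C (G/C), so Tm is non-decreasing in n; n = 23 is the first length to reach 70°C.

n = 23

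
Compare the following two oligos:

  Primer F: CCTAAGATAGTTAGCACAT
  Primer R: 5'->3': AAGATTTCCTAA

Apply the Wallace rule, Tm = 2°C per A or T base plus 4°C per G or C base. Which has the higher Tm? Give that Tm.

Primer F, 52°C

Primer F: A+T=12, G+C=7 → Tm = 2(12)+4(7) = 52°C
Primer R: A+T=9, G+C=3 → Tm = 2(9)+4(3) = 30°C
52°C vs 30°C → primer F is higher.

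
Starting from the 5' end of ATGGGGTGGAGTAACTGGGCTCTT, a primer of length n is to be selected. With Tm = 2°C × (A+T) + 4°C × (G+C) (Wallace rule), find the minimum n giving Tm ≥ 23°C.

First 7 bases: ATGGGGT → Tm = 22°C (< 23°C)
First 8 bases: ATGGGGTG → Tm = 26°C (≥ 23°C)
Each additional base adds 2°C (A/T) or 4°C (G/C), so Tm is non-decreasing in n; n = 8 is the first length to reach 23°C.

n = 8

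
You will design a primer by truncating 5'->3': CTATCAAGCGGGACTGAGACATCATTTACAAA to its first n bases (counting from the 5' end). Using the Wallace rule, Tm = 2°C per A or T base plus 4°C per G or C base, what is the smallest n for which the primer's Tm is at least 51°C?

n = 17

First 16 bases: CTATCAAGCGGGACTG → Tm = 50°C (< 51°C)
First 17 bases: CTATCAAGCGGGACTGA → Tm = 52°C (≥ 51°C)
Since every base adds ≥2°C, Tm only increases with n, so the threshold is first crossed at n = 17.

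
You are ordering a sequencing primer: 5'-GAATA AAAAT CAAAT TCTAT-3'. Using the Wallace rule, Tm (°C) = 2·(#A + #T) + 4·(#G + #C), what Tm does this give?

46°C

Base counts: C=2, A=11, T=6, G=1
AT pairs contribute 17, GC pairs contribute 3.
Tm = 2(17) + 4(3) = 34 + 12 = 46°C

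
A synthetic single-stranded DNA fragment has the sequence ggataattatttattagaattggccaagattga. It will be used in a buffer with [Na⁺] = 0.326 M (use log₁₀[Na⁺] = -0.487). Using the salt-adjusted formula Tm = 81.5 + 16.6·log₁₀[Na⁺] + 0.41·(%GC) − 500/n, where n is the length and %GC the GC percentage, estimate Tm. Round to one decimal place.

69.4°C

Length n = 33. Scanning the sequence gives G=7, C=2, A=12, T=12.
G+C = 9, so %GC = 9/33 × 100 = 27.273%
Salt term: 16.6 × (-0.487) = -8.084
GC term: 0.41 × 27.273 = 11.182; length term: −500/33 = −15.152
Tm = 81.5 + (-8.084) + 11.182 − 15.152 = 69.446 → 69.4°C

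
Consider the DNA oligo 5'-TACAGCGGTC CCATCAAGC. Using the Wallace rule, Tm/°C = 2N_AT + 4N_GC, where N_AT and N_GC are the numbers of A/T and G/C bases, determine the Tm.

Base counts: T=3, A=5, C=7, G=4
So N_AT = 8 and N_GC = 11.
Tm = 4·11 + 2·8 = 44 + 16 = 60°C

60°C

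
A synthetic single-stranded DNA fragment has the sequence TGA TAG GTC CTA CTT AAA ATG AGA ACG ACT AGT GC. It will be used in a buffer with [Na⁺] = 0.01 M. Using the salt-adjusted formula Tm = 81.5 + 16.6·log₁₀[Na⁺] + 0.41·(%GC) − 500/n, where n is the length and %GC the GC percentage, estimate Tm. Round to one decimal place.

Length n = 35. Scanning the sequence gives T=9, C=6, A=12, G=8.
G+C = 14, so %GC = 14/35 × 100 = 40%
Salt term: 16.6 × (-2) = -33.2
GC term: 0.41 × 40 = 16.4; length term: −500/35 = −14.286
Tm = 81.5 + (-33.2) + 16.4 − 14.286 = 50.414 → 50.4°C

50.4°C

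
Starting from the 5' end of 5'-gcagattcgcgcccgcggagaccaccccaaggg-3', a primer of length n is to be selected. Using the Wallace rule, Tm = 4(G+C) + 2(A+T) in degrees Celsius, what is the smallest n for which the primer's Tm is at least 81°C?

First 23 bases: GCAGATTCGCGCCCGCGGAGACC → Tm = 80°C (< 81°C)
First 24 bases: GCAGATTCGCGCCCGCGGAGACCA → Tm = 82°C (≥ 81°C)
Each additional base adds 2°C (A/T) or 4°C (G/C), so Tm is non-decreasing in n; n = 24 is the first length to reach 81°C.

n = 24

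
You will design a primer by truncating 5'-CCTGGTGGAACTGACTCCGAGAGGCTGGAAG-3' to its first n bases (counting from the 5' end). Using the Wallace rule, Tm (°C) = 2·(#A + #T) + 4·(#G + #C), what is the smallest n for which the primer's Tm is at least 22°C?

First 6 bases: CCTGGT → Tm = 20°C (< 22°C)
First 7 bases: CCTGGTG → Tm = 24°C (≥ 22°C)
Each additional base adds 2°C (A/T) or 4°C (G/C), so Tm is non-decreasing in n; n = 7 is the first length to reach 22°C.

n = 7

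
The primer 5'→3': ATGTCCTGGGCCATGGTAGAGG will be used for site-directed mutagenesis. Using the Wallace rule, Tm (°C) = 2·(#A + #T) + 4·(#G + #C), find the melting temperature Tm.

70°C

Base counts: T=5, C=4, A=4, G=9
AT pairs contribute 9, GC pairs contribute 13.
Tm = 4·13 + 2·9 = 52 + 18 = 70°C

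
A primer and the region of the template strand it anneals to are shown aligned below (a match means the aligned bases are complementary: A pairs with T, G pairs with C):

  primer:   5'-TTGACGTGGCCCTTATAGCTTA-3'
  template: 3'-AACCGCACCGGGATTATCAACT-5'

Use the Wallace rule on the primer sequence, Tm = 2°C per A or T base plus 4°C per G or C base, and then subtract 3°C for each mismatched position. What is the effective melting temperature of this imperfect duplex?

52°C

Primer base counts: A=4, T=8, G=5, C=5 → A+T=12, G+C=10
Perfect-match Tm = 2(12) + 4(10) = 24 + 40 = 64°C
Mismatches (positions where the bases are not complementary): 4 (at positions 4, 14, 19, 21)
Effective Tm = 64 − 4×3 = 64 − 12 = 52°C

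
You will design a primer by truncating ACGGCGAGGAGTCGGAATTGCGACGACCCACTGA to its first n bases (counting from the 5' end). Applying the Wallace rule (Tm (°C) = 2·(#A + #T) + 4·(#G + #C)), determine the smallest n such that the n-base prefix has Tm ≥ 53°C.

First 15 bases: ACGGCGAGGAGTCGG → Tm = 52°C (< 53°C)
First 16 bases: ACGGCGAGGAGTCGGA → Tm = 54°C (≥ 53°C)
Each additional base adds 2°C (A/T) or 4°C (G/C), so Tm is non-decreasing in n; n = 16 is the first length to reach 53°C.

n = 16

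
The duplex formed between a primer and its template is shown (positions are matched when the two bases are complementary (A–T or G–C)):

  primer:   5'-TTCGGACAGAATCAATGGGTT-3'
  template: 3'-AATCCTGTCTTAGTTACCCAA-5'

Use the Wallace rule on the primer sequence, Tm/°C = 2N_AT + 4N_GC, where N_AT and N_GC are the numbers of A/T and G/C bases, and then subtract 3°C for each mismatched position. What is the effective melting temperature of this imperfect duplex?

57°C

Primer base counts: A=6, T=6, G=6, C=3 → A+T=12, G+C=9
Perfect-match Tm = 2(12) + 4(9) = 24 + 36 = 60°C
Mismatches (positions where the bases are not complementary): 1 (at position 3)
Effective Tm = 60 − 1×3 = 60 − 3 = 57°C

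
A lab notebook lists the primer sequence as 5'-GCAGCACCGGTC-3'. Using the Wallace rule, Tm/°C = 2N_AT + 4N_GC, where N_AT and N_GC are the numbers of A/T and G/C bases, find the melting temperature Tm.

G=4, C=5, T=1, A=2
AT pairs contribute 3, GC pairs contribute 9.
Tm = 2(3) + 4(9) = 6 + 36 = 42°C

42°C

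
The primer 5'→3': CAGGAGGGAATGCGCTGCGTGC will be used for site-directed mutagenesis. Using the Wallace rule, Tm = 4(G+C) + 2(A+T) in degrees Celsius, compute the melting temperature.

74°C

Counting bases: G=10, A=4, C=5, T=3
So N_AT = 7 and N_GC = 15.
Tm = 4·15 + 2·7 = 60 + 14 = 74°C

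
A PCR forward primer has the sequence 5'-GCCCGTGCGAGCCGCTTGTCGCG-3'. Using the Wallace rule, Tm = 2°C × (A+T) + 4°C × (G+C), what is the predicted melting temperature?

Scanning the sequence gives T=4, C=9, A=1, G=9.
AT pairs contribute 5, GC pairs contribute 18.
Tm = 2×5 + 4×18 = 82°C

82°C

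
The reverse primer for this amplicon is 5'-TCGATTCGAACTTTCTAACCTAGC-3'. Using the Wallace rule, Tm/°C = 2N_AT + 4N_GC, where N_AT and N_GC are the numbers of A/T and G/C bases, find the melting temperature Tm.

Scanning the sequence gives C=7, G=3, A=6, T=8.
AT pairs contribute 14, GC pairs contribute 10.
Tm = 2×14 + 4×10 = 68°C

68°C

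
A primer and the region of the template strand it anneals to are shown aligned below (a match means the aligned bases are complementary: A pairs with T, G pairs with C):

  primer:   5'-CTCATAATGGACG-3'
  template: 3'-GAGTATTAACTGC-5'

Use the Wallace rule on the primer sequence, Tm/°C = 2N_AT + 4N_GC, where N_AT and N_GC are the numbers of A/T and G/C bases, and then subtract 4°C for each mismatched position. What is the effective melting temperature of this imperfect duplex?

34°C

Primer base counts: A=4, T=3, G=3, C=3 → A+T=7, G+C=6
Perfect-match Tm = 2(7) + 4(6) = 14 + 24 = 38°C
Mismatches (positions where the bases are not complementary): 1 (at position 9)
Effective Tm = 38 − 1×4 = 38 − 4 = 34°C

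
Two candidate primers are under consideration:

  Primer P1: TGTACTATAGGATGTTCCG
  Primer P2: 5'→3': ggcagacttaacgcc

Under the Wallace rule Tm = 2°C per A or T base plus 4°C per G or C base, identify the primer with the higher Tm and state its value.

Primer P1, 54°C

Primer P1: A+T=11, G+C=8 → Tm = 2(11)+4(8) = 54°C
Primer P2: A+T=6, G+C=9 → Tm = 2(6)+4(9) = 48°C
54°C vs 48°C → primer P1 is higher.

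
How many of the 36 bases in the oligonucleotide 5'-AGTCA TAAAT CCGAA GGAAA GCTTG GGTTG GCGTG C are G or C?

Base counts: T=8, G=12, C=6, A=10
G+C = 12 + 6 = 18

18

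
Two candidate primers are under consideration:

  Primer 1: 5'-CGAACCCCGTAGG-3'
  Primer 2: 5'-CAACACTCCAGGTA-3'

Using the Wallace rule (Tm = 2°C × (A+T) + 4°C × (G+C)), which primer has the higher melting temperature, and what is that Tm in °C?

Primer 1: A+T=4, G+C=9 → Tm = 2(4)+4(9) = 44°C
Primer 2: A+T=7, G+C=7 → Tm = 2(7)+4(7) = 42°C
44°C vs 42°C → primer 1 is higher.

Primer 1, 44°C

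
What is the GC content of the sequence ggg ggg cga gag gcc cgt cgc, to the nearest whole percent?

86%

T=1, C=6, G=12, A=2
G+C = 12 + 6 = 18 out of 21 bases
%GC = 18/21 × 100 = 85.71% ≈ 86%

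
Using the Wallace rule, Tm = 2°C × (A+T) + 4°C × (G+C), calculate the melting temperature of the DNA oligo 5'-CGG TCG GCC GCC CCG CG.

66°C

Counting bases: C=9, T=1, A=0, G=7
AT pairs contribute 1, GC pairs contribute 16.
Tm = 2(1) + 4(16) = 2 + 64 = 66°C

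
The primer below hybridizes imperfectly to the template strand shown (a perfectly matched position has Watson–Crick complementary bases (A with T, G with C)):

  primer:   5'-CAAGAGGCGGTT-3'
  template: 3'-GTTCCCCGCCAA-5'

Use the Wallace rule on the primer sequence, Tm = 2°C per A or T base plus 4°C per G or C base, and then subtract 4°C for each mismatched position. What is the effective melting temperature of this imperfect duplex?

Primer base counts: A=3, T=2, G=5, C=2 → A+T=5, G+C=7
Perfect-match Tm = 2(5) + 4(7) = 10 + 28 = 38°C
Mismatches (positions where the bases are not complementary): 1 (at position 5)
Effective Tm = 38 − 1×4 = 38 − 4 = 34°C

34°C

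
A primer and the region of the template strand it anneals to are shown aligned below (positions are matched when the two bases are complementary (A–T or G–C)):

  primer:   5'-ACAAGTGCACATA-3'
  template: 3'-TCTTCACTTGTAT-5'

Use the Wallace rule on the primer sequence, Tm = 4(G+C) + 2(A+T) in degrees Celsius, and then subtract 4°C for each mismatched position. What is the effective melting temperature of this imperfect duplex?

28°C

Primer base counts: A=6, T=2, G=2, C=3 → A+T=8, G+C=5
Perfect-match Tm = 2(8) + 4(5) = 16 + 20 = 36°C
Mismatches (positions where the bases are not complementary): 2 (at positions 2, 8)
Effective Tm = 36 − 2×4 = 36 − 8 = 28°C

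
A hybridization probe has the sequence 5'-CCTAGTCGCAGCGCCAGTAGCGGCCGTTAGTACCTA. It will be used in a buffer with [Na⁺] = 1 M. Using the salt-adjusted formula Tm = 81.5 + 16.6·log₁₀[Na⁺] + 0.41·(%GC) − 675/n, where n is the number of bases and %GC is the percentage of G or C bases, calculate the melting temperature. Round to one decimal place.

Length n = 36. C=12, T=7, G=10, A=7
G+C = 22, so %GC = 22/36 × 100 = 61.111%
Salt term: 16.6 × (0) = 0
GC term: 0.41 × 61.111 = 25.056; length term: −675/36 = −18.75
Tm = 81.5 + (0) + 25.056 − 18.75 = 87.806 → 87.8°C

87.8°C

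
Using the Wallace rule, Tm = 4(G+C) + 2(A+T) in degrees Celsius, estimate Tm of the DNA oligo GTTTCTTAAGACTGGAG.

48°C

Counting bases: T=6, C=2, G=5, A=4
So N_AT = 10 and N_GC = 7.
Tm = 4·7 + 2·10 = 28 + 20 = 48°C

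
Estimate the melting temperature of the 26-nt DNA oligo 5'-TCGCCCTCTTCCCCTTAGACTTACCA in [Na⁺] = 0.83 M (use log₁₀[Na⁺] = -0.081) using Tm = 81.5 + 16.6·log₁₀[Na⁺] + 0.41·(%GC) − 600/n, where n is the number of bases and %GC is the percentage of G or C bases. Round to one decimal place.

Length n = 26. Base counts: T=8, C=12, A=4, G=2
G+C = 14, so %GC = 14/26 × 100 = 53.846%
Salt term: 16.6 × (-0.081) = -1.345
GC term: 0.41 × 53.846 = 22.077; length term: −600/26 = −23.077
Tm = 81.5 + (-1.345) + 22.077 − 23.077 = 79.155 → 79.2°C

79.2°C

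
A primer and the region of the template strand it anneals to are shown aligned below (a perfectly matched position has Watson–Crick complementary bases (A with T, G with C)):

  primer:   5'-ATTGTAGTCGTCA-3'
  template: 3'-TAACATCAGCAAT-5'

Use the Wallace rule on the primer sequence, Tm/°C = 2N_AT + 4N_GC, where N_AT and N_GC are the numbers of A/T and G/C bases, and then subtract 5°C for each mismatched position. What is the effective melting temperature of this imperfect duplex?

31°C

Primer base counts: A=3, T=5, G=3, C=2 → A+T=8, G+C=5
Perfect-match Tm = 2(8) + 4(5) = 16 + 20 = 36°C
Mismatches (positions where the bases are not complementary): 1 (at position 12)
Effective Tm = 36 − 1×5 = 36 − 5 = 31°C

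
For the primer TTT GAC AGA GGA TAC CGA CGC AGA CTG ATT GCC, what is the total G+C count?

17

Counting bases: C=8, T=7, G=9, A=9
G+C = 9 + 8 = 17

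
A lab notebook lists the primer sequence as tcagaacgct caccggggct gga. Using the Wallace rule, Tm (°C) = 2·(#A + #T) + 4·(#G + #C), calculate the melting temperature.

Scanning the sequence gives T=3, G=8, A=5, C=7.
A+T = 8, G+C = 15
Tm = 2×8 + 4×15 = 76°C

76°C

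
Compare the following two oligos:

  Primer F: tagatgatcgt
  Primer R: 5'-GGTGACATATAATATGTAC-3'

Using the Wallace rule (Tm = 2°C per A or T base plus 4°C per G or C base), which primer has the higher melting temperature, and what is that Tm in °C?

Primer F: A+T=7, G+C=4 → Tm = 2(7)+4(4) = 30°C
Primer R: A+T=13, G+C=6 → Tm = 2(13)+4(6) = 50°C
30°C vs 50°C → primer R is higher.

Primer R, 50°C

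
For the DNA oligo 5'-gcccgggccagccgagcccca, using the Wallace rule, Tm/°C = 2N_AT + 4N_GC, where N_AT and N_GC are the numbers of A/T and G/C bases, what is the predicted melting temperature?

78°C

Base counts: C=11, T=0, A=3, G=7
A+T = 3, G+C = 18
Tm = 2(3) + 4(18) = 6 + 72 = 78°C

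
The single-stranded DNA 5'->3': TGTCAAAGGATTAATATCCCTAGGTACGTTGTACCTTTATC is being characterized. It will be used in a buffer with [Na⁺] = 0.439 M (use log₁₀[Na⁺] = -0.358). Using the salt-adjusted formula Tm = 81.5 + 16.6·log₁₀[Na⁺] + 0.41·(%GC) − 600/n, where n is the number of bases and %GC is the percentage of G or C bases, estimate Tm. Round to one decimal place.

75.9°C

Length n = 41. Scanning the sequence gives T=15, G=7, C=8, A=11.
G+C = 15, so %GC = 15/41 × 100 = 36.585%
Salt term: 16.6 × (-0.358) = -5.943
GC term: 0.41 × 36.585 = 15; length term: −600/41 = −14.634
Tm = 81.5 + (-5.943) + 15 − 14.634 = 75.923 → 75.9°C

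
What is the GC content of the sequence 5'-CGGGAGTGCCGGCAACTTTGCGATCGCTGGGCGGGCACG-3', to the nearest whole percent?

72%

Base counts: T=6, A=5, G=17, C=11
G+C = 17 + 11 = 28 out of 39 bases
%GC = 28/39 × 100 = 71.79% ≈ 72%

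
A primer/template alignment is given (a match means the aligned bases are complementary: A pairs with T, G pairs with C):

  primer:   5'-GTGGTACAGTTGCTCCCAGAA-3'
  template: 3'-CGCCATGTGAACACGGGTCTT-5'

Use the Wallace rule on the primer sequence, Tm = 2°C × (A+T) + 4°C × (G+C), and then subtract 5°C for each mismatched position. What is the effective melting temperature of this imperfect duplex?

Primer base counts: A=5, T=5, G=6, C=5 → A+T=10, G+C=11
Perfect-match Tm = 2(10) + 4(11) = 20 + 44 = 64°C
Mismatches (positions where the bases are not complementary): 4 (at positions 2, 9, 13, 14)
Effective Tm = 64 − 4×5 = 64 − 20 = 44°C

44°C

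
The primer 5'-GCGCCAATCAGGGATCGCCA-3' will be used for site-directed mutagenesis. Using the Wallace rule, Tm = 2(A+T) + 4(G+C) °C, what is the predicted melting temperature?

Base counts: C=7, T=2, G=6, A=5
So N_AT = 7 and N_GC = 13.
Tm = 4·13 + 2·7 = 52 + 14 = 66°C

66°C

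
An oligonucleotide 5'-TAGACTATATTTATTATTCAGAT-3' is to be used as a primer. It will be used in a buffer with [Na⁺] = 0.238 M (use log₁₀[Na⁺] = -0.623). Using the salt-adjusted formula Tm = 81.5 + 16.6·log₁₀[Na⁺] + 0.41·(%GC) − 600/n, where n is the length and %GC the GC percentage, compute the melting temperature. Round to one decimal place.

Length n = 23. Scanning the sequence gives C=2, T=11, A=8, G=2.
G+C = 4, so %GC = 4/23 × 100 = 17.391%
Salt term: 16.6 × (-0.623) = -10.342
GC term: 0.41 × 17.391 = 7.13; length term: −600/23 = −26.087
Tm = 81.5 + (-10.342) + 7.13 − 26.087 = 52.201 → 52.2°C

52.2°C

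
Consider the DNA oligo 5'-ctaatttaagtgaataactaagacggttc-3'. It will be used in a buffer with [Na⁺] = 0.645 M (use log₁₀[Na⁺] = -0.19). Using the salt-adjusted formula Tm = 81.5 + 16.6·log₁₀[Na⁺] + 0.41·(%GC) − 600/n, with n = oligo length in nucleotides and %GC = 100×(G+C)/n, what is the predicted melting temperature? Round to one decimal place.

Length n = 29. G=5, C=4, A=11, T=9
G+C = 9, so %GC = 9/29 × 100 = 31.034%
Salt term: 16.6 × (-0.19) = -3.154
GC term: 0.41 × 31.034 = 12.724; length term: −600/29 = −20.69
Tm = 81.5 + (-3.154) + 12.724 − 20.69 = 70.38 → 70.4°C

70.4°C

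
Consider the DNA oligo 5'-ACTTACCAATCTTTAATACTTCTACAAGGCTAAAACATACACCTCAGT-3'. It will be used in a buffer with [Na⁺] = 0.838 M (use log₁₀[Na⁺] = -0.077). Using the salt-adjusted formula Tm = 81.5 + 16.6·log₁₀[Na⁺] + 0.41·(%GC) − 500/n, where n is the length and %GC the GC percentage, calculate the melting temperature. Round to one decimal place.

Length n = 48. C=13, G=3, T=14, A=18
G+C = 16, so %GC = 16/48 × 100 = 33.333%
Salt term: 16.6 × (-0.077) = -1.278
GC term: 0.41 × 33.333 = 13.667; length term: −500/48 = −10.417
Tm = 81.5 + (-1.278) + 13.667 − 10.417 = 83.472 → 83.5°C

83.5°C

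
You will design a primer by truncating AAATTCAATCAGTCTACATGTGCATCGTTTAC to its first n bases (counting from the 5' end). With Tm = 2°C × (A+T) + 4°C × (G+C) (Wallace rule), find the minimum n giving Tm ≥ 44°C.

First 16 bases: AAATTCAATCAGTCTA → Tm = 40°C (< 44°C)
First 17 bases: AAATTCAATCAGTCTAC → Tm = 44°C (≥ 44°C)
Each additional base adds 2°C (A/T) or 4°C (G/C), so Tm is non-decreasing in n; n = 17 is the first length to reach 44°C.

n = 17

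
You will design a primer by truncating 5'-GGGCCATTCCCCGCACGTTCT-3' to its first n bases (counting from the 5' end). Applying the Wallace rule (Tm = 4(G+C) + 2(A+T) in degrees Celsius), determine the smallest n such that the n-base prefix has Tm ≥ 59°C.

First 16 bases: GGGCCATTCCCCGCAC → Tm = 56°C (< 59°C)
First 17 bases: GGGCCATTCCCCGCACG → Tm = 60°C (≥ 59°C)
Each additional base adds 2°C (A/T) or 4°C (G/C), so Tm is non-decreasing in n; n = 17 is the first length to reach 59°C.

n = 17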